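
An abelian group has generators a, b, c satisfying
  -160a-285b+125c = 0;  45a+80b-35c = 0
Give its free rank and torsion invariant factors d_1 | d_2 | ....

rank_ℚ(R)=2; free=3−2=1
SNF(R) diag = [5, 5] → torsion [5, 5]

Answer: M ≅ ℤ^1 ⊕ ℤ/5 ⊕ ℤ/5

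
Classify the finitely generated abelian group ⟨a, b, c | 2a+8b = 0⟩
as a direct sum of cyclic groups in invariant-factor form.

Answer: M ≅ ℤ^2 ⊕ ℤ/2

Derivation:
rank_ℚ(R)=1; free=3−1=2
SNF(R) diag = [2] → torsion [2]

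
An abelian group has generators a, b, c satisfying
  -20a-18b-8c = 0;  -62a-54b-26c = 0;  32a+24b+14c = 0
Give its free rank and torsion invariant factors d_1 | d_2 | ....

Answer: M ≅ ℤ/2 ⊕ ℤ/6 ⊕ ℤ/6

Derivation:
rank_ℚ(R)=3; free=3−3=0
SNF(R) diag = [2, 6, 6] → torsion [2, 6, 6]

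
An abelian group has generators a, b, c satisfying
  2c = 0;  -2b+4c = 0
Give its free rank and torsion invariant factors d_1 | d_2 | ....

rank_ℚ(R)=2; free=3−2=1
SNF(R) diag = [2, 2] → torsion [2, 2]

Answer: M ≅ ℤ^1 ⊕ ℤ/2 ⊕ ℤ/2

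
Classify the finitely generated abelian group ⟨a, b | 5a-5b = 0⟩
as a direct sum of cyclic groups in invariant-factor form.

rank_ℚ(R)=1; free=2−1=1
SNF(R) diag = [5] → torsion [5]

Answer: M ≅ ℤ^1 ⊕ ℤ/5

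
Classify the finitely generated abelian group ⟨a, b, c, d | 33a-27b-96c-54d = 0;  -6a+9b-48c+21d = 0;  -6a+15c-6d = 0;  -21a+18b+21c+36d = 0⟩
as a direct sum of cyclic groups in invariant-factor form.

rank_ℚ(R)=4; free=4−4=0
SNF(R) diag = [3, 3, 9, 27] → torsion [3, 3, 9, 27]

Answer: M ≅ ℤ/3 ⊕ ℤ/3 ⊕ ℤ/9 ⊕ ℤ/27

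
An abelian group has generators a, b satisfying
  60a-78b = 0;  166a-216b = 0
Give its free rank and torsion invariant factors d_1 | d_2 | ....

rank_ℚ(R)=2; free=2−2=0
SNF(R) diag = [2, 6] → torsion [2, 6]

Answer: M ≅ ℤ/2 ⊕ ℤ/6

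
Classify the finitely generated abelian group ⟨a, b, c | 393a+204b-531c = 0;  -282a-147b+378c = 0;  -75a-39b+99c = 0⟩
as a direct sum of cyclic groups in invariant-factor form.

rank_ℚ(R)=3; free=3−3=0
SNF(R) diag = [3, 9, 18] → torsion [3, 9, 18]

Answer: M ≅ ℤ/3 ⊕ ℤ/9 ⊕ ℤ/18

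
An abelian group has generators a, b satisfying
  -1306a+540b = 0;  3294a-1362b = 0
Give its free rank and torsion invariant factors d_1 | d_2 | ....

rank_ℚ(R)=2; free=2−2=0
SNF(R) diag = [2, 6] → torsion [2, 6]

Answer: M ≅ ℤ/2 ⊕ ℤ/6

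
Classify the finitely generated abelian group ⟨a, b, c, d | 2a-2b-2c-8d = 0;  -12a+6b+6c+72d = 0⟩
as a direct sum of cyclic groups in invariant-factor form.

rank_ℚ(R)=2; free=4−2=2
SNF(R) diag = [2, 6] → torsion [2, 6]

Answer: M ≅ ℤ^2 ⊕ ℤ/2 ⊕ ℤ/6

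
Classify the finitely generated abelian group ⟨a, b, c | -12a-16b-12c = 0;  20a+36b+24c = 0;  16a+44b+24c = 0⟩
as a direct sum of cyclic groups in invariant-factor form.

rank_ℚ(R)=3; free=3−3=0
SNF(R) diag = [4, 4, 12] → torsion [4, 4, 12]

Answer: M ≅ ℤ/4 ⊕ ℤ/4 ⊕ ℤ/12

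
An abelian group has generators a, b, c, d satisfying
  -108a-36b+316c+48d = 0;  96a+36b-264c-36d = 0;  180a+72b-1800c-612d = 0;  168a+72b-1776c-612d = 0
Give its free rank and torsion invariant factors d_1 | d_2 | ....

Answer: M ≅ ℤ/4 ⊕ ℤ/12 ⊕ ℤ/36 ⊕ ℤ/108

Derivation:
rank_ℚ(R)=4; free=4−4=0
SNF(R) diag = [4, 12, 36, 108] → torsion [4, 12, 36, 108]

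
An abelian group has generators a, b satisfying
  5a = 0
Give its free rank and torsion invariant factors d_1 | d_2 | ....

Answer: M ≅ ℤ^1 ⊕ ℤ/5

Derivation:
rank_ℚ(R)=1; free=2−1=1
SNF(R) diag = [5] → torsion [5]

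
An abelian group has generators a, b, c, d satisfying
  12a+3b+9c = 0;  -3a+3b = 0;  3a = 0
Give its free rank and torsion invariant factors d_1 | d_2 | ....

Answer: M ≅ ℤ^1 ⊕ ℤ/3 ⊕ ℤ/3 ⊕ ℤ/9

Derivation:
rank_ℚ(R)=3; free=4−3=1
SNF(R) diag = [3, 3, 9] → torsion [3, 3, 9]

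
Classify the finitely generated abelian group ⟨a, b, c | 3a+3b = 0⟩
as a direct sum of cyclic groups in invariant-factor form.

rank_ℚ(R)=1; free=3−1=2
SNF(R) diag = [3] → torsion [3]

Answer: M ≅ ℤ^2 ⊕ ℤ/3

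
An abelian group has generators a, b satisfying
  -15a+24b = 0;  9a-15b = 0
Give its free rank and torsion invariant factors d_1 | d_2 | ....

rank_ℚ(R)=2; free=2−2=0
SNF(R) diag = [3, 3] → torsion [3, 3]

Answer: M ≅ ℤ/3 ⊕ ℤ/3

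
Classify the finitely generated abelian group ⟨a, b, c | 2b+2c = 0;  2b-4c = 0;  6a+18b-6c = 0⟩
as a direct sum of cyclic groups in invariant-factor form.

rank_ℚ(R)=3; free=3−3=0
SNF(R) diag = [2, 6, 6] → torsion [2, 6, 6]

Answer: M ≅ ℤ/2 ⊕ ℤ/6 ⊕ ℤ/6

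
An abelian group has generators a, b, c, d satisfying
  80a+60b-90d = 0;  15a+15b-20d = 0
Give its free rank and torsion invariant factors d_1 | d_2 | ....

Answer: M ≅ ℤ^2 ⊕ ℤ/5 ⊕ ℤ/10

Derivation:
rank_ℚ(R)=2; free=4−2=2
SNF(R) diag = [5, 10] → torsion [5, 10]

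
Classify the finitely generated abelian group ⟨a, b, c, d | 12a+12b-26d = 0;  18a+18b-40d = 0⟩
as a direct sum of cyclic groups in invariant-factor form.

rank_ℚ(R)=2; free=4−2=2
SNF(R) diag = [2, 6] → torsion [2, 6]

Answer: M ≅ ℤ^2 ⊕ ℤ/2 ⊕ ℤ/6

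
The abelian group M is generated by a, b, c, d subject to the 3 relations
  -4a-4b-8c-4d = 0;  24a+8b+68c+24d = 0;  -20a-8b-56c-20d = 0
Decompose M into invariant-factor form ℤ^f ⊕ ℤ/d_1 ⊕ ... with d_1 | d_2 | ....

rank_ℚ(R)=3; free=4−3=1
SNF(R) diag = [4, 4, 4] → torsion [4, 4, 4]

Answer: M ≅ ℤ^1 ⊕ ℤ/4 ⊕ ℤ/4 ⊕ ℤ/4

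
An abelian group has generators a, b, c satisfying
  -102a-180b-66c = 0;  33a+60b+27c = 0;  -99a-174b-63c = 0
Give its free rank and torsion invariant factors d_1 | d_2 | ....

rank_ℚ(R)=3; free=3−3=0
SNF(R) diag = [3, 6, 12] → torsion [3, 6, 12]

Answer: M ≅ ℤ/3 ⊕ ℤ/6 ⊕ ℤ/12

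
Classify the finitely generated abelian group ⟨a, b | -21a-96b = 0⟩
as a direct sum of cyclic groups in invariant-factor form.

rank_ℚ(R)=1; free=2−1=1
SNF(R) diag = [3] → torsion [3]

Answer: M ≅ ℤ^1 ⊕ ℤ/3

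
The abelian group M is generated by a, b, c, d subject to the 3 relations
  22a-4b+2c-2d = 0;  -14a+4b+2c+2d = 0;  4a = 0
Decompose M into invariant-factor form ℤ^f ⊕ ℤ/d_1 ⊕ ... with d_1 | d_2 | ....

Answer: M ≅ ℤ^1 ⊕ ℤ/2 ⊕ ℤ/4 ⊕ ℤ/4

Derivation:
rank_ℚ(R)=3; free=4−3=1
SNF(R) diag = [2, 4, 4] → torsion [2, 4, 4]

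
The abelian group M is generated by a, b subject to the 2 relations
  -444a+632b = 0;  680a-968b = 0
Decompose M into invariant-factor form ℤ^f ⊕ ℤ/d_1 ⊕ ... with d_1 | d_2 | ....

Answer: M ≅ ℤ/4 ⊕ ℤ/8

Derivation:
rank_ℚ(R)=2; free=2−2=0
SNF(R) diag = [4, 8] → torsion [4, 8]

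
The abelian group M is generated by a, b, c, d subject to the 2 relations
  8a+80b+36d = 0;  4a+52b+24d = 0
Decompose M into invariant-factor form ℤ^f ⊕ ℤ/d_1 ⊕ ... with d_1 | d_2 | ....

Answer: M ≅ ℤ^2 ⊕ ℤ/4 ⊕ ℤ/12

Derivation:
rank_ℚ(R)=2; free=4−2=2
SNF(R) diag = [4, 12] → torsion [4, 12]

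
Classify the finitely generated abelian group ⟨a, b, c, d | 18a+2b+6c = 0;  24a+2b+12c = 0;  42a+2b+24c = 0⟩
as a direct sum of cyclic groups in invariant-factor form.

rank_ℚ(R)=3; free=4−3=1
SNF(R) diag = [2, 6, 6] → torsion [2, 6, 6]

Answer: M ≅ ℤ^1 ⊕ ℤ/2 ⊕ ℤ/6 ⊕ ℤ/6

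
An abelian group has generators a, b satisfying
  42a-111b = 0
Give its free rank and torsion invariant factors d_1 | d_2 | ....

rank_ℚ(R)=1; free=2−1=1
SNF(R) diag = [3] → torsion [3]

Answer: M ≅ ℤ^1 ⊕ ℤ/3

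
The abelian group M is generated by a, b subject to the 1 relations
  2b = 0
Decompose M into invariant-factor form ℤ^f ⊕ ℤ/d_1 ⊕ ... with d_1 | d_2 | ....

rank_ℚ(R)=1; free=2−1=1
SNF(R) diag = [2] → torsion [2]

Answer: M ≅ ℤ^1 ⊕ ℤ/2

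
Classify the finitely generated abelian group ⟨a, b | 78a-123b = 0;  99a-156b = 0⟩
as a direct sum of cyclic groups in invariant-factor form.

rank_ℚ(R)=2; free=2−2=0
SNF(R) diag = [3, 3] → torsion [3, 3]

Answer: M ≅ ℤ/3 ⊕ ℤ/3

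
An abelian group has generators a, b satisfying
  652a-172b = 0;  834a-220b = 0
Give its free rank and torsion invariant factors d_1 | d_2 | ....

Answer: M ≅ ℤ/2 ⊕ ℤ/4

Derivation:
rank_ℚ(R)=2; free=2−2=0
SNF(R) diag = [2, 4] → torsion [2, 4]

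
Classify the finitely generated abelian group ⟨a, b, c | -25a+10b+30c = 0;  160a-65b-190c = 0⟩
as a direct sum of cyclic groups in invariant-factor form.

Answer: M ≅ ℤ^1 ⊕ ℤ/5 ⊕ ℤ/5

Derivation:
rank_ℚ(R)=2; free=3−2=1
SNF(R) diag = [5, 5] → torsion [5, 5]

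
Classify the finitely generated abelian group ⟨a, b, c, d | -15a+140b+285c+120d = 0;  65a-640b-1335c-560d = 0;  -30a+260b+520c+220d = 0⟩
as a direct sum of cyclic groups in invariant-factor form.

Answer: M ≅ ℤ^1 ⊕ ℤ/5 ⊕ ℤ/10 ⊕ ℤ/20

Derivation:
rank_ℚ(R)=3; free=4−3=1
SNF(R) diag = [5, 10, 20] → torsion [5, 10, 20]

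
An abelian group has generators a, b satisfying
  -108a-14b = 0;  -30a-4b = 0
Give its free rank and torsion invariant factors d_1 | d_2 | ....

Answer: M ≅ ℤ/2 ⊕ ℤ/6

Derivation:
rank_ℚ(R)=2; free=2−2=0
SNF(R) diag = [2, 6] → torsion [2, 6]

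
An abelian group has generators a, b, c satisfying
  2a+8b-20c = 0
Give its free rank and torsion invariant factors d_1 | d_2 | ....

Answer: M ≅ ℤ^2 ⊕ ℤ/2

Derivation:
rank_ℚ(R)=1; free=3−1=2
SNF(R) diag = [2] → torsion [2]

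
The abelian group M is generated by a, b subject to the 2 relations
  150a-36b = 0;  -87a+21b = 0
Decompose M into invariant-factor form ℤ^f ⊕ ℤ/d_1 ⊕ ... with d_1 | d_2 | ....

Answer: M ≅ ℤ/3 ⊕ ℤ/6

Derivation:
rank_ℚ(R)=2; free=2−2=0
SNF(R) diag = [3, 6] → torsion [3, 6]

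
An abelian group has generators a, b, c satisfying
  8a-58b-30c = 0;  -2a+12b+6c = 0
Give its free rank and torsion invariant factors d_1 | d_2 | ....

rank_ℚ(R)=2; free=3−2=1
SNF(R) diag = [2, 2] → torsion [2, 2]

Answer: M ≅ ℤ^1 ⊕ ℤ/2 ⊕ ℤ/2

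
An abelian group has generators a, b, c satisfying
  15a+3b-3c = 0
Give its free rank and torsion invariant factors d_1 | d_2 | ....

rank_ℚ(R)=1; free=3−1=2
SNF(R) diag = [3] → torsion [3]

Answer: M ≅ ℤ^2 ⊕ ℤ/3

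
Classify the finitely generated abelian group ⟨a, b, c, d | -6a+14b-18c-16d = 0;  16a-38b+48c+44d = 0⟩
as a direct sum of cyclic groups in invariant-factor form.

rank_ℚ(R)=2; free=4−2=2
SNF(R) diag = [2, 2] → torsion [2, 2]

Answer: M ≅ ℤ^2 ⊕ ℤ/2 ⊕ ℤ/2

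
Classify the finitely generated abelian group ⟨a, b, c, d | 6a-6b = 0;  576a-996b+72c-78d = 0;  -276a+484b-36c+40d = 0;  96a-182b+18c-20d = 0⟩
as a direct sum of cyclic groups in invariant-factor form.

rank_ℚ(R)=4; free=4−4=0
SNF(R) diag = [2, 6, 18, 36] → torsion [2, 6, 18, 36]

Answer: M ≅ ℤ/2 ⊕ ℤ/6 ⊕ ℤ/18 ⊕ ℤ/36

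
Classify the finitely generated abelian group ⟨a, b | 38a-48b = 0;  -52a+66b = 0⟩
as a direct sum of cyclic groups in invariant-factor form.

rank_ℚ(R)=2; free=2−2=0
SNF(R) diag = [2, 6] → torsion [2, 6]

Answer: M ≅ ℤ/2 ⊕ ℤ/6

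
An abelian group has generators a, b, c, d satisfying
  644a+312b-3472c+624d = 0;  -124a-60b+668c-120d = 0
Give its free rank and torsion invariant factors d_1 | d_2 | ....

rank_ℚ(R)=2; free=4−2=2
SNF(R) diag = [4, 12] → torsion [4, 12]

Answer: M ≅ ℤ^2 ⊕ ℤ/4 ⊕ ℤ/12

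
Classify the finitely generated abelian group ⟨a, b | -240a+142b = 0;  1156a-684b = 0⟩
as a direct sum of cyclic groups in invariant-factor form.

rank_ℚ(R)=2; free=2−2=0
SNF(R) diag = [2, 4] → torsion [2, 4]

Answer: M ≅ ℤ/2 ⊕ ℤ/4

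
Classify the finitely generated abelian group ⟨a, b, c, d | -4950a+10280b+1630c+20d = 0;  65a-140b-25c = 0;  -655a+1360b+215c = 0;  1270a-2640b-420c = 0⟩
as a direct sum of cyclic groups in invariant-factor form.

rank_ℚ(R)=4; free=4−4=0
SNF(R) diag = [5, 10, 20, 60] → torsion [5, 10, 20, 60]

Answer: M ≅ ℤ/5 ⊕ ℤ/10 ⊕ ℤ/20 ⊕ ℤ/60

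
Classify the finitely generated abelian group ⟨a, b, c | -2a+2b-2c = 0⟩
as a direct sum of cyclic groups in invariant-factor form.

Answer: M ≅ ℤ^2 ⊕ ℤ/2

Derivation:
rank_ℚ(R)=1; free=3−1=2
SNF(R) diag = [2] → torsion [2]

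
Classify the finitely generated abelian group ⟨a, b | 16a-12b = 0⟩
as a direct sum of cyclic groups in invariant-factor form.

Answer: M ≅ ℤ^1 ⊕ ℤ/4

Derivation:
rank_ℚ(R)=1; free=2−1=1
SNF(R) diag = [4] → torsion [4]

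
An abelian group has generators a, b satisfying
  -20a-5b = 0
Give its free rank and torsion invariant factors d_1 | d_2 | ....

rank_ℚ(R)=1; free=2−1=1
SNF(R) diag = [5] → torsion [5]

Answer: M ≅ ℤ^1 ⊕ ℤ/5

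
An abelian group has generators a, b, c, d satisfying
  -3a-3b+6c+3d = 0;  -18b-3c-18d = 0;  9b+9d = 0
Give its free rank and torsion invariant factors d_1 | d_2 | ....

rank_ℚ(R)=3; free=4−3=1
SNF(R) diag = [3, 3, 9] → torsion [3, 3, 9]

Answer: M ≅ ℤ^1 ⊕ ℤ/3 ⊕ ℤ/3 ⊕ ℤ/9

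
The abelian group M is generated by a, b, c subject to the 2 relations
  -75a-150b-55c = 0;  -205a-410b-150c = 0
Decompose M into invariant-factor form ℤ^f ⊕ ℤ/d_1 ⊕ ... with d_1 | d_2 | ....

Answer: M ≅ ℤ^1 ⊕ ℤ/5 ⊕ ℤ/5

Derivation:
rank_ℚ(R)=2; free=3−2=1
SNF(R) diag = [5, 5] → torsion [5, 5]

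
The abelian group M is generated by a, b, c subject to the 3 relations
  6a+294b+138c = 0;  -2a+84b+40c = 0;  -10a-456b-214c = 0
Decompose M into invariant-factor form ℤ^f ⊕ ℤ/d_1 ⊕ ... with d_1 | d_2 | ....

Answer: M ≅ ℤ/2 ⊕ ℤ/6 ⊕ ℤ/6

Derivation:
rank_ℚ(R)=3; free=3−3=0
SNF(R) diag = [2, 6, 6] → torsion [2, 6, 6]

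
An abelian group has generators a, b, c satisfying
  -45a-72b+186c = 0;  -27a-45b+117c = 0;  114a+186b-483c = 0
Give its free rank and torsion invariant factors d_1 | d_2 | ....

Answer: M ≅ ℤ/3 ⊕ ℤ/3 ⊕ ℤ/9

Derivation:
rank_ℚ(R)=3; free=3−3=0
SNF(R) diag = [3, 3, 9] → torsion [3, 3, 9]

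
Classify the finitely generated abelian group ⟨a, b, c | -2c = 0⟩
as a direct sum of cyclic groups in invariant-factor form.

rank_ℚ(R)=1; free=3−1=2
SNF(R) diag = [2] → torsion [2]

Answer: M ≅ ℤ^2 ⊕ ℤ/2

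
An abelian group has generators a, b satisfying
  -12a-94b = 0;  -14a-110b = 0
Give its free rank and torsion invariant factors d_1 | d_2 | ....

rank_ℚ(R)=2; free=2−2=0
SNF(R) diag = [2, 2] → torsion [2, 2]

Answer: M ≅ ℤ/2 ⊕ ℤ/2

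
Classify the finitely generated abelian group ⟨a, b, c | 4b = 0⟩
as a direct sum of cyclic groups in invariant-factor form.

rank_ℚ(R)=1; free=3−1=2
SNF(R) diag = [4] → torsion [4]

Answer: M ≅ ℤ^2 ⊕ ℤ/4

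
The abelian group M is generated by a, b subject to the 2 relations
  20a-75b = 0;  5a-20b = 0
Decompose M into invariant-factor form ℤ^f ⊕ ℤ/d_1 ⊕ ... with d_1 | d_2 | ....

Answer: M ≅ ℤ/5 ⊕ ℤ/5

Derivation:
rank_ℚ(R)=2; free=2−2=0
SNF(R) diag = [5, 5] → torsion [5, 5]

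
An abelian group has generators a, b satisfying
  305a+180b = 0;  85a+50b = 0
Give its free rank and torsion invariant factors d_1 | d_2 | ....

rank_ℚ(R)=2; free=2−2=0
SNF(R) diag = [5, 10] → torsion [5, 10]

Answer: M ≅ ℤ/5 ⊕ ℤ/10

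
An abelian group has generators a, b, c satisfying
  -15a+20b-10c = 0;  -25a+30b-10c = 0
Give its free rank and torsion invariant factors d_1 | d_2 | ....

Answer: M ≅ ℤ^1 ⊕ ℤ/5 ⊕ ℤ/10

Derivation:
rank_ℚ(R)=2; free=3−2=1
SNF(R) diag = [5, 10] → torsion [5, 10]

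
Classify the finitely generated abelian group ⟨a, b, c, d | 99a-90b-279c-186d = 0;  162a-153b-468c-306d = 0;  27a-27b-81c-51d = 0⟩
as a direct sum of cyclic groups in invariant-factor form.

rank_ℚ(R)=3; free=4−3=1
SNF(R) diag = [3, 9, 9] → torsion [3, 9, 9]

Answer: M ≅ ℤ^1 ⊕ ℤ/3 ⊕ ℤ/9 ⊕ ℤ/9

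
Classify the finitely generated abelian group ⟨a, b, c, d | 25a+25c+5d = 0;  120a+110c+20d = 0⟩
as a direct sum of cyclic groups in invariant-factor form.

rank_ℚ(R)=2; free=4−2=2
SNF(R) diag = [5, 10] → torsion [5, 10]

Answer: M ≅ ℤ^2 ⊕ ℤ/5 ⊕ ℤ/10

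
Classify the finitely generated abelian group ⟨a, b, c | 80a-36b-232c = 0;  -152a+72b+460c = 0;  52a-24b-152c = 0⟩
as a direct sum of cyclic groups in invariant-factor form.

Answer: M ≅ ℤ/4 ⊕ ℤ/12 ⊕ ℤ/12

Derivation:
rank_ℚ(R)=3; free=3−3=0
SNF(R) diag = [4, 12, 12] → torsion [4, 12, 12]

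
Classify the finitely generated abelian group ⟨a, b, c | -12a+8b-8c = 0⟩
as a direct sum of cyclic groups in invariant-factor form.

rank_ℚ(R)=1; free=3−1=2
SNF(R) diag = [4] → torsion [4]

Answer: M ≅ ℤ^2 ⊕ ℤ/4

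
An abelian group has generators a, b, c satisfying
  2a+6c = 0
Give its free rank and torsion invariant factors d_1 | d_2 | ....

rank_ℚ(R)=1; free=3−1=2
SNF(R) diag = [2] → torsion [2]

Answer: M ≅ ℤ^2 ⊕ ℤ/2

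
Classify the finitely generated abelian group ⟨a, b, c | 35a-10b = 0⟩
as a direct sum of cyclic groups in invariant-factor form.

Answer: M ≅ ℤ^2 ⊕ ℤ/5

Derivation:
rank_ℚ(R)=1; free=3−1=2
SNF(R) diag = [5] → torsion [5]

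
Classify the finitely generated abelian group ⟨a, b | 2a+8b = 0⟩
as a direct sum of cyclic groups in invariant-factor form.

rank_ℚ(R)=1; free=2−1=1
SNF(R) diag = [2] → torsion [2]

Answer: M ≅ ℤ^1 ⊕ ℤ/2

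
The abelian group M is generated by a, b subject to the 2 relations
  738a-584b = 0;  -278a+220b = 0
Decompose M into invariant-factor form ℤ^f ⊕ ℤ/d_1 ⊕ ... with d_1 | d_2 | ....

Answer: M ≅ ℤ/2 ⊕ ℤ/4

Derivation:
rank_ℚ(R)=2; free=2−2=0
SNF(R) diag = [2, 4] → torsion [2, 4]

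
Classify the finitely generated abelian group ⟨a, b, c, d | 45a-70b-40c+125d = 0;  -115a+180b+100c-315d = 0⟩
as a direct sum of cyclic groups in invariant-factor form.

Answer: M ≅ ℤ^2 ⊕ ℤ/5 ⊕ ℤ/10

Derivation:
rank_ℚ(R)=2; free=4−2=2
SNF(R) diag = [5, 10] → torsion [5, 10]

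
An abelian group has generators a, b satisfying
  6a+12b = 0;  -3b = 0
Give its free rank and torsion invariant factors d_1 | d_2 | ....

rank_ℚ(R)=2; free=2−2=0
SNF(R) diag = [3, 6] → torsion [3, 6]

Answer: M ≅ ℤ/3 ⊕ ℤ/6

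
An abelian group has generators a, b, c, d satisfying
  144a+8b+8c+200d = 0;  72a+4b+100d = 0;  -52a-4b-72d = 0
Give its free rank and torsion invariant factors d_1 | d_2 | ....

Answer: M ≅ ℤ^1 ⊕ ℤ/4 ⊕ ℤ/4 ⊕ ℤ/8

Derivation:
rank_ℚ(R)=3; free=4−3=1
SNF(R) diag = [4, 4, 8] → torsion [4, 4, 8]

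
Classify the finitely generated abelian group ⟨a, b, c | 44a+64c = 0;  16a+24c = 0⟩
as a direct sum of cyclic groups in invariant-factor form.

Answer: M ≅ ℤ^1 ⊕ ℤ/4 ⊕ ℤ/8

Derivation:
rank_ℚ(R)=2; free=3−2=1
SNF(R) diag = [4, 8] → torsion [4, 8]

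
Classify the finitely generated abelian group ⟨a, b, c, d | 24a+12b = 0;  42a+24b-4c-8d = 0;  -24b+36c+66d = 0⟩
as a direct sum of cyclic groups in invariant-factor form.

Answer: M ≅ ℤ^1 ⊕ ℤ/2 ⊕ ℤ/6 ⊕ ℤ/12

Derivation:
rank_ℚ(R)=3; free=4−3=1
SNF(R) diag = [2, 6, 12] → torsion [2, 6, 12]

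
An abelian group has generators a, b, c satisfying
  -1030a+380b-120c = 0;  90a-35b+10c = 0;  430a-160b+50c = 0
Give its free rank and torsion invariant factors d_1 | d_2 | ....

Answer: M ≅ ℤ/5 ⊕ ℤ/10 ⊕ ℤ/10

Derivation:
rank_ℚ(R)=3; free=3−3=0
SNF(R) diag = [5, 10, 10] → torsion [5, 10, 10]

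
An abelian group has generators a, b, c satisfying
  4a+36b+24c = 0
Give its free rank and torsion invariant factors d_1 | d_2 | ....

rank_ℚ(R)=1; free=3−1=2
SNF(R) diag = [4] → torsion [4]

Answer: M ≅ ℤ^2 ⊕ ℤ/4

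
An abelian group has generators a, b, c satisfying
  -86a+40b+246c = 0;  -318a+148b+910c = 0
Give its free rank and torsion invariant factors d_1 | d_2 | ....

Answer: M ≅ ℤ^1 ⊕ ℤ/2 ⊕ ℤ/4

Derivation:
rank_ℚ(R)=2; free=3−2=1
SNF(R) diag = [2, 4] → torsion [2, 4]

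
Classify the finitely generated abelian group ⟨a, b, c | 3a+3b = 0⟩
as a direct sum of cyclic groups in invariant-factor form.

Answer: M ≅ ℤ^2 ⊕ ℤ/3

Derivation:
rank_ℚ(R)=1; free=3−1=2
SNF(R) diag = [3] → torsion [3]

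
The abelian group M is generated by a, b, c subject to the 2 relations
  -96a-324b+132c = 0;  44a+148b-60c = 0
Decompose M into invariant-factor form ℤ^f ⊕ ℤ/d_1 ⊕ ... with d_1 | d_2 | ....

Answer: M ≅ ℤ^1 ⊕ ℤ/4 ⊕ ℤ/12

Derivation:
rank_ℚ(R)=2; free=3−2=1
SNF(R) diag = [4, 12] → torsion [4, 12]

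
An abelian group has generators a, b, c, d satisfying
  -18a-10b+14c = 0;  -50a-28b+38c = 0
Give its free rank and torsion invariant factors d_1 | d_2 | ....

rank_ℚ(R)=2; free=4−2=2
SNF(R) diag = [2, 2] → torsion [2, 2]

Answer: M ≅ ℤ^2 ⊕ ℤ/2 ⊕ ℤ/2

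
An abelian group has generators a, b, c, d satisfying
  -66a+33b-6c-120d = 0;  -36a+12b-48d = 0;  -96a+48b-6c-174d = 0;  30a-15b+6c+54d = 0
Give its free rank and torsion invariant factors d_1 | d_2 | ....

rank_ℚ(R)=4; free=4−4=0
SNF(R) diag = [3, 6, 6, 12] → torsion [3, 6, 6, 12]

Answer: M ≅ ℤ/3 ⊕ ℤ/6 ⊕ ℤ/6 ⊕ ℤ/12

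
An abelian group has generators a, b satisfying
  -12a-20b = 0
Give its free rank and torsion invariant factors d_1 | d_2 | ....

Answer: M ≅ ℤ^1 ⊕ ℤ/4

Derivation:
rank_ℚ(R)=1; free=2−1=1
SNF(R) diag = [4] → torsion [4]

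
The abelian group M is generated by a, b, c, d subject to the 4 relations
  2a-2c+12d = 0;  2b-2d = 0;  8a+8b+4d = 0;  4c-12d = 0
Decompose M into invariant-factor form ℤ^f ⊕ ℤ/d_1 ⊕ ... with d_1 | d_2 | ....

Answer: M ≅ ℤ/2 ⊕ ℤ/2 ⊕ ℤ/4 ⊕ ℤ/12

Derivation:
rank_ℚ(R)=4; free=4−4=0
SNF(R) diag = [2, 2, 4, 12] → torsion [2, 2, 4, 12]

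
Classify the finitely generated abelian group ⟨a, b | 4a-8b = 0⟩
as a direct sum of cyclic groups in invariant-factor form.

Answer: M ≅ ℤ^1 ⊕ ℤ/4

Derivation:
rank_ℚ(R)=1; free=2−1=1
SNF(R) diag = [4] → torsion [4]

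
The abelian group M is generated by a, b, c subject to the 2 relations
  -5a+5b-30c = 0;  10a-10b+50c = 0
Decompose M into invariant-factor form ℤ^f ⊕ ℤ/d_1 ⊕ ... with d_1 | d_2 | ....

Answer: M ≅ ℤ^1 ⊕ ℤ/5 ⊕ ℤ/10

Derivation:
rank_ℚ(R)=2; free=3−2=1
SNF(R) diag = [5, 10] → torsion [5, 10]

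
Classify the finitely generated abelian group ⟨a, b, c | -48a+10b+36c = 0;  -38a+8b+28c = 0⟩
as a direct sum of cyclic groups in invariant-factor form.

rank_ℚ(R)=2; free=3−2=1
SNF(R) diag = [2, 2] → torsion [2, 2]

Answer: M ≅ ℤ^1 ⊕ ℤ/2 ⊕ ℤ/2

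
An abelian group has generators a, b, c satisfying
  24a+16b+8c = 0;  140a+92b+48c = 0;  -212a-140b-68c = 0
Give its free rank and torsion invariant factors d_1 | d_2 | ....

Answer: M ≅ ℤ/4 ⊕ ℤ/4 ⊕ ℤ/8

Derivation:
rank_ℚ(R)=3; free=3−3=0
SNF(R) diag = [4, 4, 8] → torsion [4, 4, 8]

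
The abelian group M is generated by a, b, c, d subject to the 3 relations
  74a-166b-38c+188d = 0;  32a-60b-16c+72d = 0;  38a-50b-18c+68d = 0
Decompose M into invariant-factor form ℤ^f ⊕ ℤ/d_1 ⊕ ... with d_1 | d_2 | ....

rank_ℚ(R)=3; free=4−3=1
SNF(R) diag = [2, 4, 8] → torsion [2, 4, 8]

Answer: M ≅ ℤ^1 ⊕ ℤ/2 ⊕ ℤ/4 ⊕ ℤ/8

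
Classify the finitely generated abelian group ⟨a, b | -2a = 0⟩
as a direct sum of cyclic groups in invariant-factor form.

Answer: M ≅ ℤ^1 ⊕ ℤ/2

Derivation:
rank_ℚ(R)=1; free=2−1=1
SNF(R) diag = [2] → torsion [2]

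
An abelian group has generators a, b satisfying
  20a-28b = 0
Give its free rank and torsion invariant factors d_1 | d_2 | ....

rank_ℚ(R)=1; free=2−1=1
SNF(R) diag = [4] → torsion [4]

Answer: M ≅ ℤ^1 ⊕ ℤ/4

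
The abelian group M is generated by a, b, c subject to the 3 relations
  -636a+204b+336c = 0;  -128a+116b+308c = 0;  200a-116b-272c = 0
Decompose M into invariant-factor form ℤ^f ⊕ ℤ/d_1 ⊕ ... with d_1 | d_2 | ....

rank_ℚ(R)=3; free=3−3=0
SNF(R) diag = [4, 12, 36] → torsion [4, 12, 36]

Answer: M ≅ ℤ/4 ⊕ ℤ/12 ⊕ ℤ/36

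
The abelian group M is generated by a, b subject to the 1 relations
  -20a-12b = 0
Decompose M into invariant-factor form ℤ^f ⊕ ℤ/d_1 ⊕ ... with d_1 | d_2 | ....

Answer: M ≅ ℤ^1 ⊕ ℤ/4

Derivation:
rank_ℚ(R)=1; free=2−1=1
SNF(R) diag = [4] → torsion [4]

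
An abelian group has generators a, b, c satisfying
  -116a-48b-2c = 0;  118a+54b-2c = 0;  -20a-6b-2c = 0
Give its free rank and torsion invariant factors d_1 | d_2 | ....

Answer: M ≅ ℤ/2 ⊕ ℤ/6 ⊕ ℤ/6

Derivation:
rank_ℚ(R)=3; free=3−3=0
SNF(R) diag = [2, 6, 6] → torsion [2, 6, 6]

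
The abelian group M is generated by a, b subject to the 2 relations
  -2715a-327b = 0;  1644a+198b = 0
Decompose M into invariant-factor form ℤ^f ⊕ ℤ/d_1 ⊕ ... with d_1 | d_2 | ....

Answer: M ≅ ℤ/3 ⊕ ℤ/6

Derivation:
rank_ℚ(R)=2; free=2−2=0
SNF(R) diag = [3, 6] → torsion [3, 6]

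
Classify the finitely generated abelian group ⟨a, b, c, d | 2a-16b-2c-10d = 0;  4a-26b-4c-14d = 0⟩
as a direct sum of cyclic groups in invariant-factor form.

Answer: M ≅ ℤ^2 ⊕ ℤ/2 ⊕ ℤ/6

Derivation:
rank_ℚ(R)=2; free=4−2=2
SNF(R) diag = [2, 6] → torsion [2, 6]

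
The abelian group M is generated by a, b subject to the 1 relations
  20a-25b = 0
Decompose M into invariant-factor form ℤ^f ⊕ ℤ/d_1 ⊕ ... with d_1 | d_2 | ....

rank_ℚ(R)=1; free=2−1=1
SNF(R) diag = [5] → torsion [5]

Answer: M ≅ ℤ^1 ⊕ ℤ/5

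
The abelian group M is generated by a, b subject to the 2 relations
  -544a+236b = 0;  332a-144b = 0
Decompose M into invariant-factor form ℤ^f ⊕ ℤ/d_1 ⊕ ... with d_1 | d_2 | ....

rank_ℚ(R)=2; free=2−2=0
SNF(R) diag = [4, 4] → torsion [4, 4]

Answer: M ≅ ℤ/4 ⊕ ℤ/4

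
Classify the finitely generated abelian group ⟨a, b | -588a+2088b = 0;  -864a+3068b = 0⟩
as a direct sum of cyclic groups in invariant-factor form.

rank_ℚ(R)=2; free=2−2=0
SNF(R) diag = [4, 12] → torsion [4, 12]

Answer: M ≅ ℤ/4 ⊕ ℤ/12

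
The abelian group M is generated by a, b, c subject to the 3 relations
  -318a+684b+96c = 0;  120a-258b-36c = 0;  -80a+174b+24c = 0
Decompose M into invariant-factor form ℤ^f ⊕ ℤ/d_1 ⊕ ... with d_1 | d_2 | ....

Answer: M ≅ ℤ/2 ⊕ ℤ/6 ⊕ ℤ/12

Derivation:
rank_ℚ(R)=3; free=3−3=0
SNF(R) diag = [2, 6, 12] → torsion [2, 6, 12]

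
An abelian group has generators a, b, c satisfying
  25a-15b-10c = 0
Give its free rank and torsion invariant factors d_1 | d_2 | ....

rank_ℚ(R)=1; free=3−1=2
SNF(R) diag = [5] → torsion [5]

Answer: M ≅ ℤ^2 ⊕ ℤ/5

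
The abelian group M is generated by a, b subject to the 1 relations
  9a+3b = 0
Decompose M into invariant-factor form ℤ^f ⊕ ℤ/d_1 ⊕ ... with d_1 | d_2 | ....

rank_ℚ(R)=1; free=2−1=1
SNF(R) diag = [3] → torsion [3]

Answer: M ≅ ℤ^1 ⊕ ℤ/3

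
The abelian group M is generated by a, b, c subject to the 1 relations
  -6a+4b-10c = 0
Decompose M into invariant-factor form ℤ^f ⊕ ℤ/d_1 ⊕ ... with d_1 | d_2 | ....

Answer: M ≅ ℤ^2 ⊕ ℤ/2

Derivation:
rank_ℚ(R)=1; free=3−1=2
SNF(R) diag = [2] → torsion [2]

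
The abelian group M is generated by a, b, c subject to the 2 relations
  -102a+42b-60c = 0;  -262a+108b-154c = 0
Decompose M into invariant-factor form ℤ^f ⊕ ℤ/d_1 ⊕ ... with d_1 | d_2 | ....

rank_ℚ(R)=2; free=3−2=1
SNF(R) diag = [2, 6] → torsion [2, 6]

Answer: M ≅ ℤ^1 ⊕ ℤ/2 ⊕ ℤ/6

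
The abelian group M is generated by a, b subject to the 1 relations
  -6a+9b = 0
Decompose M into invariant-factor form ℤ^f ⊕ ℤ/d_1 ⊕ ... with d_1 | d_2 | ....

rank_ℚ(R)=1; free=2−1=1
SNF(R) diag = [3] → torsion [3]

Answer: M ≅ ℤ^1 ⊕ ℤ/3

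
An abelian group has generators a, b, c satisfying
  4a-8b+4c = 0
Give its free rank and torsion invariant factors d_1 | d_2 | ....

Answer: M ≅ ℤ^2 ⊕ ℤ/4

Derivation:
rank_ℚ(R)=1; free=3−1=2
SNF(R) diag = [4] → torsion [4]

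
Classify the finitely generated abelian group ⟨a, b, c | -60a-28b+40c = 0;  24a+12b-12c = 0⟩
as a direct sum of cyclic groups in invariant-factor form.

rank_ℚ(R)=2; free=3−2=1
SNF(R) diag = [4, 12] → torsion [4, 12]

Answer: M ≅ ℤ^1 ⊕ ℤ/4 ⊕ ℤ/12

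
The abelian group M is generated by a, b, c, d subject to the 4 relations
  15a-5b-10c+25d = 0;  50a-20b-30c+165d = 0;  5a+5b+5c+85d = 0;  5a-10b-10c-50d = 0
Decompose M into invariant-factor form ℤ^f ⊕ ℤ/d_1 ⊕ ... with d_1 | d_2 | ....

Answer: M ≅ ℤ/5 ⊕ ℤ/5 ⊕ ℤ/15 ⊕ ℤ/45

Derivation:
rank_ℚ(R)=4; free=4−4=0
SNF(R) diag = [5, 5, 15, 45] → torsion [5, 5, 15, 45]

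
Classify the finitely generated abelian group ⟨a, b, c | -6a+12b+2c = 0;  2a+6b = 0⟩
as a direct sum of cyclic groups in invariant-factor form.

Answer: M ≅ ℤ^1 ⊕ ℤ/2 ⊕ ℤ/2

Derivation:
rank_ℚ(R)=2; free=3−2=1
SNF(R) diag = [2, 2] → torsion [2, 2]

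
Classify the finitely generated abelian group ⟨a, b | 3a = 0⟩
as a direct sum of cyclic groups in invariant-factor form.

rank_ℚ(R)=1; free=2−1=1
SNF(R) diag = [3] → torsion [3]

Answer: M ≅ ℤ^1 ⊕ ℤ/3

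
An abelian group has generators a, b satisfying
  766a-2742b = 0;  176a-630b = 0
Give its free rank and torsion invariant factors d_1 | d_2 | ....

rank_ℚ(R)=2; free=2−2=0
SNF(R) diag = [2, 6] → torsion [2, 6]

Answer: M ≅ ℤ/2 ⊕ ℤ/6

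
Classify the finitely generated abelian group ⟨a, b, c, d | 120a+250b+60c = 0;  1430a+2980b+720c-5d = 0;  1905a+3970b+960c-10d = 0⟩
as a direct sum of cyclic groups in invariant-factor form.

rank_ℚ(R)=3; free=4−3=1
SNF(R) diag = [5, 5, 10] → torsion [5, 5, 10]

Answer: M ≅ ℤ^1 ⊕ ℤ/5 ⊕ ℤ/5 ⊕ ℤ/10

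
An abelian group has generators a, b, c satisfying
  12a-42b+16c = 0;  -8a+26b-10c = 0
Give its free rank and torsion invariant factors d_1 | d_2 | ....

Answer: M ≅ ℤ^1 ⊕ ℤ/2 ⊕ ℤ/2

Derivation:
rank_ℚ(R)=2; free=3−2=1
SNF(R) diag = [2, 2] → torsion [2, 2]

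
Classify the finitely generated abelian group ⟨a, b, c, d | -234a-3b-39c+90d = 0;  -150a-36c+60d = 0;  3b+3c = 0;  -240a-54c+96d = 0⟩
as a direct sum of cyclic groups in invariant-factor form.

rank_ℚ(R)=4; free=4−4=0
SNF(R) diag = [3, 6, 18, 18] → torsion [3, 6, 18, 18]

Answer: M ≅ ℤ/3 ⊕ ℤ/6 ⊕ ℤ/18 ⊕ ℤ/18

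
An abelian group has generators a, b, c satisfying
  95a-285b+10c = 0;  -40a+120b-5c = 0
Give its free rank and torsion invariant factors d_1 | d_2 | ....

Answer: M ≅ ℤ^1 ⊕ ℤ/5 ⊕ ℤ/15

Derivation:
rank_ℚ(R)=2; free=3−2=1
SNF(R) diag = [5, 15] → torsion [5, 15]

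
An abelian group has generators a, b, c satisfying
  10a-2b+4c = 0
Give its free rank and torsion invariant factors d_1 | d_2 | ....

Answer: M ≅ ℤ^2 ⊕ ℤ/2

Derivation:
rank_ℚ(R)=1; free=3−1=2
SNF(R) diag = [2] → torsion [2]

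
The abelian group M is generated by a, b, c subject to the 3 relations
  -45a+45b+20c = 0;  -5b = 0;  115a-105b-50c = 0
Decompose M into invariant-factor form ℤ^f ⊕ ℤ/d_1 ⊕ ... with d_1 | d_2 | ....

Answer: M ≅ ℤ/5 ⊕ ℤ/5 ⊕ ℤ/10

Derivation:
rank_ℚ(R)=3; free=3−3=0
SNF(R) diag = [5, 5, 10] → torsion [5, 5, 10]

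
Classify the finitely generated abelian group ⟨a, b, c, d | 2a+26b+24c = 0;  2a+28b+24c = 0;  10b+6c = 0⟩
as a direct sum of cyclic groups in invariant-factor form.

Answer: M ≅ ℤ^1 ⊕ ℤ/2 ⊕ ℤ/2 ⊕ ℤ/6

Derivation:
rank_ℚ(R)=3; free=4−3=1
SNF(R) diag = [2, 2, 6] → torsion [2, 2, 6]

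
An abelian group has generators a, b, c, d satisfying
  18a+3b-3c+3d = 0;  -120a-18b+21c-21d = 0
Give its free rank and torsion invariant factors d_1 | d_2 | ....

rank_ℚ(R)=2; free=4−2=2
SNF(R) diag = [3, 3] → torsion [3, 3]

Answer: M ≅ ℤ^2 ⊕ ℤ/3 ⊕ ℤ/3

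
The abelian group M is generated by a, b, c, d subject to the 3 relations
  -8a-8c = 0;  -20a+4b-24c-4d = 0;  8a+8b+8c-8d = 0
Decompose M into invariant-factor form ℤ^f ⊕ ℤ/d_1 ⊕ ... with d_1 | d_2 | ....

Answer: M ≅ ℤ^1 ⊕ ℤ/4 ⊕ ℤ/8 ⊕ ℤ/8

Derivation:
rank_ℚ(R)=3; free=4−3=1
SNF(R) diag = [4, 8, 8] → torsion [4, 8, 8]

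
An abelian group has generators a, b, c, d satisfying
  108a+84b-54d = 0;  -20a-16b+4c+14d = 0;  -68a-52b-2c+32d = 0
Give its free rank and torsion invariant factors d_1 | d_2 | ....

Answer: M ≅ ℤ^1 ⊕ ℤ/2 ⊕ ℤ/6 ⊕ ℤ/12

Derivation:
rank_ℚ(R)=3; free=4−3=1
SNF(R) diag = [2, 6, 12] → torsion [2, 6, 12]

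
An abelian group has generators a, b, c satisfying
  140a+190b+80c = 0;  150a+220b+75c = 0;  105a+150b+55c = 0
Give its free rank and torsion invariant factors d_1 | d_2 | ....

Answer: M ≅ ℤ/5 ⊕ ℤ/5 ⊕ ℤ/10

Derivation:
rank_ℚ(R)=3; free=3−3=0
SNF(R) diag = [5, 5, 10] → torsion [5, 5, 10]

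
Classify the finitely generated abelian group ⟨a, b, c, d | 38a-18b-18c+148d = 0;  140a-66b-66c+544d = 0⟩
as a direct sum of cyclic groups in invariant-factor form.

Answer: M ≅ ℤ^2 ⊕ ℤ/2 ⊕ ℤ/6

Derivation:
rank_ℚ(R)=2; free=4−2=2
SNF(R) diag = [2, 6] → torsion [2, 6]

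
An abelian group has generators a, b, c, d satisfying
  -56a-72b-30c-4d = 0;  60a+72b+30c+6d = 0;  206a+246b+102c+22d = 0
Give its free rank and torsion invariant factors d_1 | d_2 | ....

rank_ℚ(R)=3; free=4−3=1
SNF(R) diag = [2, 6, 6] → torsion [2, 6, 6]

Answer: M ≅ ℤ^1 ⊕ ℤ/2 ⊕ ℤ/6 ⊕ ℤ/6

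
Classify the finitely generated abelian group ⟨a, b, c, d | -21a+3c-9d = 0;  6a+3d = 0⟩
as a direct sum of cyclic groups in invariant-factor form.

Answer: M ≅ ℤ^2 ⊕ ℤ/3 ⊕ ℤ/3

Derivation:
rank_ℚ(R)=2; free=4−2=2
SNF(R) diag = [3, 3] → torsion [3, 3]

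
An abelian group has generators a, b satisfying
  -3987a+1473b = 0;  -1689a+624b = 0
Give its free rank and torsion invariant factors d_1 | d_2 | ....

Answer: M ≅ ℤ/3 ⊕ ℤ/3

Derivation:
rank_ℚ(R)=2; free=2−2=0
SNF(R) diag = [3, 3] → torsion [3, 3]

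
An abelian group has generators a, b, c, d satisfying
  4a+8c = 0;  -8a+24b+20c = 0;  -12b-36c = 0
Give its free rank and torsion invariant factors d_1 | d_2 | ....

Answer: M ≅ ℤ^1 ⊕ ℤ/4 ⊕ ℤ/12 ⊕ ℤ/36

Derivation:
rank_ℚ(R)=3; free=4−3=1
SNF(R) diag = [4, 12, 36] → torsion [4, 12, 36]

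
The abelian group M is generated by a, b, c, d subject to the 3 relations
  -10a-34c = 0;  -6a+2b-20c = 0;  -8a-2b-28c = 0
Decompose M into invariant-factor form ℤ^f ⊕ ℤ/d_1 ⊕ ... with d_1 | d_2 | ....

rank_ℚ(R)=3; free=4−3=1
SNF(R) diag = [2, 2, 2] → torsion [2, 2, 2]

Answer: M ≅ ℤ^1 ⊕ ℤ/2 ⊕ ℤ/2 ⊕ ℤ/2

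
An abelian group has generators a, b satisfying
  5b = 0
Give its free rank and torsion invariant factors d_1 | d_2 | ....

Answer: M ≅ ℤ^1 ⊕ ℤ/5

Derivation:
rank_ℚ(R)=1; free=2−1=1
SNF(R) diag = [5] → torsion [5]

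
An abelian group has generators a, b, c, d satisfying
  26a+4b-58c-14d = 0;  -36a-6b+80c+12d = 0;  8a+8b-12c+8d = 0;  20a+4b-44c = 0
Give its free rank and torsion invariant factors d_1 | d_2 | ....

Answer: M ≅ ℤ/2 ⊕ ℤ/2 ⊕ ℤ/4 ⊕ ℤ/4

Derivation:
rank_ℚ(R)=4; free=4−4=0
SNF(R) diag = [2, 2, 4, 4] → torsion [2, 2, 4, 4]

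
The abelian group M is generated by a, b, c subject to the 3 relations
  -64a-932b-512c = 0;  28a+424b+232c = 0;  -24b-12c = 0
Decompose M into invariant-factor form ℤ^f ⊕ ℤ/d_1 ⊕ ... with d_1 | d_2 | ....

rank_ℚ(R)=3; free=3−3=0
SNF(R) diag = [4, 4, 12] → torsion [4, 4, 12]

Answer: M ≅ ℤ/4 ⊕ ℤ/4 ⊕ ℤ/12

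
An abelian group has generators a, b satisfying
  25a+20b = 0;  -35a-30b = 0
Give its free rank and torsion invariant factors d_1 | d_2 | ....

Answer: M ≅ ℤ/5 ⊕ ℤ/10

Derivation:
rank_ℚ(R)=2; free=2−2=0
SNF(R) diag = [5, 10] → torsion [5, 10]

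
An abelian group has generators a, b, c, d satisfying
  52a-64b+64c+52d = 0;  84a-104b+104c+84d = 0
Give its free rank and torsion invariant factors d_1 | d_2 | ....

rank_ℚ(R)=2; free=4−2=2
SNF(R) diag = [4, 8] → torsion [4, 8]

Answer: M ≅ ℤ^2 ⊕ ℤ/4 ⊕ ℤ/8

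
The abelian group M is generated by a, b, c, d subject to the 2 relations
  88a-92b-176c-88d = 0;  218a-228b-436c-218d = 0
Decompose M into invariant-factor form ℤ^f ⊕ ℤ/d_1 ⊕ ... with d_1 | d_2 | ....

rank_ℚ(R)=2; free=4−2=2
SNF(R) diag = [2, 4] → torsion [2, 4]

Answer: M ≅ ℤ^2 ⊕ ℤ/2 ⊕ ℤ/4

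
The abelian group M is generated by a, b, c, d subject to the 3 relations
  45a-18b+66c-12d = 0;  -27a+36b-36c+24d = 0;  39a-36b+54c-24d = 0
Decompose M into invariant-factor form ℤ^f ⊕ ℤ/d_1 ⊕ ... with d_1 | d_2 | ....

rank_ℚ(R)=3; free=4−3=1
SNF(R) diag = [3, 6, 6] → torsion [3, 6, 6]

Answer: M ≅ ℤ^1 ⊕ ℤ/3 ⊕ ℤ/6 ⊕ ℤ/6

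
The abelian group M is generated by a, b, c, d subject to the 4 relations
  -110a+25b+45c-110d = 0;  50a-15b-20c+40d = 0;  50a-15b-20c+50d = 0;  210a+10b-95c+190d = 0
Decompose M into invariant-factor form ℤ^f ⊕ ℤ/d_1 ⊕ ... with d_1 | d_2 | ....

rank_ℚ(R)=4; free=4−4=0
SNF(R) diag = [5, 5, 10, 30] → torsion [5, 5, 10, 30]

Answer: M ≅ ℤ/5 ⊕ ℤ/5 ⊕ ℤ/10 ⊕ ℤ/30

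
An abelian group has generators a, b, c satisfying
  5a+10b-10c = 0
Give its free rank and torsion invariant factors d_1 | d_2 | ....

rank_ℚ(R)=1; free=3−1=2
SNF(R) diag = [5] → torsion [5]

Answer: M ≅ ℤ^2 ⊕ ℤ/5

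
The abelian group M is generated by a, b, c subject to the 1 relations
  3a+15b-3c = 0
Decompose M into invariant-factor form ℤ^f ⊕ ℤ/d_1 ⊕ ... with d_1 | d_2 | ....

Answer: M ≅ ℤ^2 ⊕ ℤ/3

Derivation:
rank_ℚ(R)=1; free=3−1=2
SNF(R) diag = [3] → torsion [3]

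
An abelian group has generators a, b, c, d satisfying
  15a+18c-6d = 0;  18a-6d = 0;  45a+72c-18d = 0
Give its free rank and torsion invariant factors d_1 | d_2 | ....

rank_ℚ(R)=3; free=4−3=1
SNF(R) diag = [3, 6, 18] → torsion [3, 6, 18]

Answer: M ≅ ℤ^1 ⊕ ℤ/3 ⊕ ℤ/6 ⊕ ℤ/18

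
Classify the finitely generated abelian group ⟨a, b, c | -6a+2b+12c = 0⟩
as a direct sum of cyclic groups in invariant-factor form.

Answer: M ≅ ℤ^2 ⊕ ℤ/2

Derivation:
rank_ℚ(R)=1; free=3−1=2
SNF(R) diag = [2] → torsion [2]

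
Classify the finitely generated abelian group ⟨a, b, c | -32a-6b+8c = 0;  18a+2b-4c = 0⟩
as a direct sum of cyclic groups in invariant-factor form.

Answer: M ≅ ℤ^1 ⊕ ℤ/2 ⊕ ℤ/2

Derivation:
rank_ℚ(R)=2; free=3−2=1
SNF(R) diag = [2, 2] → torsion [2, 2]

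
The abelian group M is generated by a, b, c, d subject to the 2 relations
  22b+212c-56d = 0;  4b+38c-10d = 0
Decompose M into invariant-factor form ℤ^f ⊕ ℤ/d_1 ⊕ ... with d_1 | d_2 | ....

Answer: M ≅ ℤ^2 ⊕ ℤ/2 ⊕ ℤ/2

Derivation:
rank_ℚ(R)=2; free=4−2=2
SNF(R) diag = [2, 2] → torsion [2, 2]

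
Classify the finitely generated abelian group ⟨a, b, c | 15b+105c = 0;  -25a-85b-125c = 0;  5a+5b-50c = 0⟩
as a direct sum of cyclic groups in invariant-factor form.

Answer: M ≅ ℤ/5 ⊕ ℤ/15 ⊕ ℤ/45

Derivation:
rank_ℚ(R)=3; free=3−3=0
SNF(R) diag = [5, 15, 45] → torsion [5, 15, 45]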